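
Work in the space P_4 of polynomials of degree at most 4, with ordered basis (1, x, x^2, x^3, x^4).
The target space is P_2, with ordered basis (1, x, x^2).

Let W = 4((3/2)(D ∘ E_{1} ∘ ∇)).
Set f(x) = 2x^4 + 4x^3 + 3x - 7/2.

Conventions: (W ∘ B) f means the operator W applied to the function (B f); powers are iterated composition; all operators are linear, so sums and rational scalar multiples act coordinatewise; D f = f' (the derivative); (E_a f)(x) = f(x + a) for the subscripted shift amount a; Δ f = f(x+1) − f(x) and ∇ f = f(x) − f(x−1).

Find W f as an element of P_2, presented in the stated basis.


∇ f = 8x^3 - 4x + 5
E_{1} ∇ f = 8x^3 + 24x^2 + 20x + 9
D E_{1} ∇ f = 24x^2 + 48x + 20
((3/2)(D ∘ E_{1} ∘ ∇)) f = 36x^2 + 72x + 30
(4((3/2)(D ∘ E_{1} ∘ ∇))) f = 144x^2 + 288x + 120

g(x) = 144x^2 + 288x + 120


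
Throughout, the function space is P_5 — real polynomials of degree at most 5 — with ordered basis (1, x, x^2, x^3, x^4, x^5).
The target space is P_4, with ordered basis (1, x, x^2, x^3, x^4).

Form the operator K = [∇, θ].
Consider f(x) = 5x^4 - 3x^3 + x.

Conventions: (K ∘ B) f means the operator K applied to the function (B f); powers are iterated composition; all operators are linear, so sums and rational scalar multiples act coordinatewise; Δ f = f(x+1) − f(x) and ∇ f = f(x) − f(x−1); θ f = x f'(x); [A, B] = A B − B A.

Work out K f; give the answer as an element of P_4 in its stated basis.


the image equals g(x) = 20x^3 - 69x^2 + 78x - 28

θ f = 20x^4 - 9x^3 + x
∇ θ f = 80x^3 - 147x^2 + 107x - 28
∇ f = 20x^3 - 39x^2 + 29x - 7
θ ∇ f = 60x^3 - 78x^2 + 29x
[∇, θ] f = 20x^3 - 69x^2 + 78x - 28


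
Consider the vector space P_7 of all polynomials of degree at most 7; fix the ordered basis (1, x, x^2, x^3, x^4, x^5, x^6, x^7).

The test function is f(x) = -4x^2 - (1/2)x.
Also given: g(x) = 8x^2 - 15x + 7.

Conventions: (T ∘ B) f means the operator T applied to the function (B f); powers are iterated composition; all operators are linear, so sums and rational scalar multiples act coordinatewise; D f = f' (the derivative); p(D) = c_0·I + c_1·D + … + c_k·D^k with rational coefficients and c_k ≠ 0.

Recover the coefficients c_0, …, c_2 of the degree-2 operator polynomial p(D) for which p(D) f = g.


p(D) = -2·I + 2·D − D^2, i.e. c_0 = -2, c_1 = 2, c_2 = -1

D^0 f = -4x^2 - (1/2)x
D^1 f = -8x - 1/2
D^2 f = -8
matching coefficients of g against c_0 f + c_1 Df + … from the top degree down determines the c_i
solution: c_0 = -2, c_1 = 2, c_2 = -1


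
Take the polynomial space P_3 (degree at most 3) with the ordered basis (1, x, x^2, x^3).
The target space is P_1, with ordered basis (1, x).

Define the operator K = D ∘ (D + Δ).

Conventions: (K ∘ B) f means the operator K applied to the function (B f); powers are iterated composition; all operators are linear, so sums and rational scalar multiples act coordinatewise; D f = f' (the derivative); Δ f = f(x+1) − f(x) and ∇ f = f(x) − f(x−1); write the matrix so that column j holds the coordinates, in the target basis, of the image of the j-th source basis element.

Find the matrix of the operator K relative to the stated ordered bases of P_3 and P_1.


the matrix is [[0, 0, 4, 3]; [0, 0, 0, 12]] (rows listed top to bottom)

image of 1: 0
image of x: 0
image of x^2: 4
image of x^3: 12x + 3
each image's coordinates form column j of the matrix


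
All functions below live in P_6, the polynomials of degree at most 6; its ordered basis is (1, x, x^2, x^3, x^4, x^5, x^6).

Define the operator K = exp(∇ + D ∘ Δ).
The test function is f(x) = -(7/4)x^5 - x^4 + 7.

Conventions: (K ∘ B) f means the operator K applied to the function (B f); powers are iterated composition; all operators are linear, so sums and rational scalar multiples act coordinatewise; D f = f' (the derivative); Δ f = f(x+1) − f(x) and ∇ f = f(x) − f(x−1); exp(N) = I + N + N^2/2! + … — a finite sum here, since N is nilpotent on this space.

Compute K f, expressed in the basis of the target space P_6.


order-1 term: -(35/4)x^4 - (43/2)x^3 - 76x^2 - (169/4)x - 27/2
order-2 term: -(35/2)x^3 - (117/2)x^2 - (713/4)x - 461/4
order-3 term: -(35/2)x^2 - (113/2)x - 409/4
order-4 term: -(35/4)x - 37/2
order-5 term: -7/4
the series for exp(∇ + D ∘ Δ) f terminates at order 5
exp(∇ + D ∘ Δ) f = -(7/4)x^5 - (39/4)x^4 - 39x^3 - 152x^2 - (1143/4)x - 977/4

g(x) = -(7/4)x^5 - (39/4)x^4 - 39x^3 - 152x^2 - (1143/4)x - 977/4


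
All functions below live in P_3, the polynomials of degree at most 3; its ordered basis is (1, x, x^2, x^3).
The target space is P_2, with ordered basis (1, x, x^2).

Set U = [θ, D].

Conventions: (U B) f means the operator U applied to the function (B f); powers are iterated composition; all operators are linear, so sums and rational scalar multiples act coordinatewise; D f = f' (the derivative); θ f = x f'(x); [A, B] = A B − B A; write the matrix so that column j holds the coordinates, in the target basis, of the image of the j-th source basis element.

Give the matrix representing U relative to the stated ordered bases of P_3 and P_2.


image of 1: 0
image of x: -1
image of x^2: -2x
image of x^3: -3x^2
each image's coordinates form column j of the matrix

the matrix is [[0, -1, 0, 0]; [0, 0, -2, 0]; [0, 0, 0, -3]] (rows listed top to bottom)


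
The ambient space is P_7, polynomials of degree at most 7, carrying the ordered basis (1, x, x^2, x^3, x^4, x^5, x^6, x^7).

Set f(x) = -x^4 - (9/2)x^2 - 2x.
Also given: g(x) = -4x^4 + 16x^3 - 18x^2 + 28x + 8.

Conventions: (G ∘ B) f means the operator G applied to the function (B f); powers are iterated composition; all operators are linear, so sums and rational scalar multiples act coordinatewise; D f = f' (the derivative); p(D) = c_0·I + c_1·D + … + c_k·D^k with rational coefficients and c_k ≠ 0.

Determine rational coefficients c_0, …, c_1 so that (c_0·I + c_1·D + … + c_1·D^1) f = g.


D^0 f = -x^4 - (9/2)x^2 - 2x
D^1 f = -4x^3 - 9x - 2
matching coefficients of g against c_0 f + c_1 Df + … from the top degree down determines the c_i
solution: c_0 = 4, c_1 = -4

p(D) = 4·I − 4·D, i.e. c_0 = 4, c_1 = -4


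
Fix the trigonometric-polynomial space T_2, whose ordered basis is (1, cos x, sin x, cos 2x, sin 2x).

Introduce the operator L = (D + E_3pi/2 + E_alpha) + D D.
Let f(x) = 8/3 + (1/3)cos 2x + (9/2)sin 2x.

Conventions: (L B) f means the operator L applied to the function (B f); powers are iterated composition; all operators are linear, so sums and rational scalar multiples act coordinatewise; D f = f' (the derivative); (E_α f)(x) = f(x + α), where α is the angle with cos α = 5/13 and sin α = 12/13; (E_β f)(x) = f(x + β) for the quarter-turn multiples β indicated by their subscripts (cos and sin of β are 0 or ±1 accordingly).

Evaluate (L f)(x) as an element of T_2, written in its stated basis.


D f = 9cos 2x - (2/3)sin 2x
E_3pi/2 f = 8/3 - (1/3)cos 2x - (9/2)sin 2x
E_alpha f = 8/3 + (1501/507)cos 2x - (1151/338)sin 2x
(D + E_3pi/2 + E_alpha) f = 16/3 + (1965/169)cos 2x - (4346/507)sin 2x
D f = 9cos 2x - (2/3)sin 2x
D D f = -(4/3)cos 2x - 18sin 2x
((D + E_3pi/2 + E_alpha) + D D) f = 16/3 + (5219/507)cos 2x - (13472/507)sin 2x

the image equals g(x) = 16/3 + (5219/507)cos 2x - (13472/507)sin 2x


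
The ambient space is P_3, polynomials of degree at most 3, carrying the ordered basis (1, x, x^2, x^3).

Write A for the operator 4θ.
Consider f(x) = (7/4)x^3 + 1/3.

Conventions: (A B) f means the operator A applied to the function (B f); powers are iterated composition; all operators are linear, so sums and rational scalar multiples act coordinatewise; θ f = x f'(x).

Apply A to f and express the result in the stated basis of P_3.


the image equals g(x) = 21x^3

θ f = (21/4)x^3
(4θ) f = 21x^3


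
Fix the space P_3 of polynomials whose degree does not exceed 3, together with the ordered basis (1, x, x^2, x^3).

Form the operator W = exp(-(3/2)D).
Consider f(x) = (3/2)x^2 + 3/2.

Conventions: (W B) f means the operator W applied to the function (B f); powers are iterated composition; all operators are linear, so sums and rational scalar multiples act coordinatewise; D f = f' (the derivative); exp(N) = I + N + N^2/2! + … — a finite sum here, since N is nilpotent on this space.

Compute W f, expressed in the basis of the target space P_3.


order-1 term: -(9/2)x
order-2 term: 27/8
the series for exp(-(3/2)D) f terminates at order 2
exp(-(3/2)D) f = (3/2)x^2 - (9/2)x + 39/8

the result is g(x) = (3/2)x^2 - (9/2)x + 39/8


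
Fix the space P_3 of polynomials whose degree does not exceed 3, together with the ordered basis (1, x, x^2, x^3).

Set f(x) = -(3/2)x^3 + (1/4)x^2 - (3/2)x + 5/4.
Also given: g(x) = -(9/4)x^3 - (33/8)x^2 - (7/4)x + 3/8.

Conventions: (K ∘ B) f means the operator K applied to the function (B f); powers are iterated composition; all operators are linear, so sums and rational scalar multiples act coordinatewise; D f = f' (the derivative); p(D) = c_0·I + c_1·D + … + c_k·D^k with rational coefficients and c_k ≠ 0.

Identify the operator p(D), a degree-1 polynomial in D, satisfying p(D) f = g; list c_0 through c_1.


D^0 f = -(3/2)x^3 + (1/4)x^2 - (3/2)x + 5/4
D^1 f = -(9/2)x^2 + (1/2)x - 3/2
matching coefficients of g against c_0 f + c_1 Df + … from the top degree down determines the c_i
solution: c_0 = 3/2, c_1 = 1

p(D) = (3/2)·I + D, i.e. c_0 = 3/2, c_1 = 1


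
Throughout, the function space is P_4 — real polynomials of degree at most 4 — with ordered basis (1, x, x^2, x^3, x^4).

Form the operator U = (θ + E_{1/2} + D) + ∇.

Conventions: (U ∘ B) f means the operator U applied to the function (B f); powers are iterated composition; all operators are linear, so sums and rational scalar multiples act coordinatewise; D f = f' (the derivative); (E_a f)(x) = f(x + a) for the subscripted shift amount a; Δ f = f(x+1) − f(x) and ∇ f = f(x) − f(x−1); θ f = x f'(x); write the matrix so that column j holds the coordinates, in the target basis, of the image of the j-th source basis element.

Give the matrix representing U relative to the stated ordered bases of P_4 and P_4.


the matrix is [[1, 5/2, -3/4, 9/8, -15/16]; [0, 2, 5, -9/4, 9/2]; [0, 0, 3, 15/2, -9/2]; [0, 0, 0, 4, 10]; [0, 0, 0, 0, 5]] (rows listed top to bottom)

image of 1: 1
image of x: 2x + 5/2
image of x^2: 3x^2 + 5x - 3/4
image of x^3: 4x^3 + (15/2)x^2 - (9/4)x + 9/8
image of x^4: 5x^4 + 10x^3 - (9/2)x^2 + (9/2)x - 15/16
each image's coordinates form column j of the matrix


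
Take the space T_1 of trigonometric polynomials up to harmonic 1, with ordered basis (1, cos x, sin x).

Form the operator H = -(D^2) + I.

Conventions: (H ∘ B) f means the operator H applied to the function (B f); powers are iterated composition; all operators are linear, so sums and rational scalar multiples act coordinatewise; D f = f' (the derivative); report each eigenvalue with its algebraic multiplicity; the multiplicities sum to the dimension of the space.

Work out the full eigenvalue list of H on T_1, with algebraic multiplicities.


λ = 1 (multiplicity 1), λ = 2 (multiplicity 2)

image of 1: 1
image of cos x: 2cos x
image of sin x: 2sin x
the matrix is diagonal; its diagonal is (1, 2, 2)
for a triangular matrix the eigenvalues are the diagonal entries, with algebraic multiplicity their repetition count


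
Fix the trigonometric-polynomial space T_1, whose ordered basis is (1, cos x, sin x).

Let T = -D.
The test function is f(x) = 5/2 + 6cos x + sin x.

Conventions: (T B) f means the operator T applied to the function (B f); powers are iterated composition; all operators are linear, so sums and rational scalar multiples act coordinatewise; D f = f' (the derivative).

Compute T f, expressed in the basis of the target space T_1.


D f = cos x - 6sin x
(-D) f = -cos x + 6sin x

the result is g(x) = -cos x + 6sin x


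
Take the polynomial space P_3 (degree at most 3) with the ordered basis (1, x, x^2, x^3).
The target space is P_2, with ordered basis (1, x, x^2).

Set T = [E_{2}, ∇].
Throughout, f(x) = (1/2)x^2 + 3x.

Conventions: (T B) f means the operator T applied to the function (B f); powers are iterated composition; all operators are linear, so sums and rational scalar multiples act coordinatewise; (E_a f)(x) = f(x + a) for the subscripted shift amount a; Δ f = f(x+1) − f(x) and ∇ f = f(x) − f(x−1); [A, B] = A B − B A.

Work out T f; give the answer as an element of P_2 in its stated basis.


∇ f = x + 5/2
E_{2} ∇ f = x + 9/2
E_{2} f = (1/2)x^2 + 5x + 8
∇ E_{2} f = x + 9/2
[E_{2}, ∇] f = 0

g(x) = 0


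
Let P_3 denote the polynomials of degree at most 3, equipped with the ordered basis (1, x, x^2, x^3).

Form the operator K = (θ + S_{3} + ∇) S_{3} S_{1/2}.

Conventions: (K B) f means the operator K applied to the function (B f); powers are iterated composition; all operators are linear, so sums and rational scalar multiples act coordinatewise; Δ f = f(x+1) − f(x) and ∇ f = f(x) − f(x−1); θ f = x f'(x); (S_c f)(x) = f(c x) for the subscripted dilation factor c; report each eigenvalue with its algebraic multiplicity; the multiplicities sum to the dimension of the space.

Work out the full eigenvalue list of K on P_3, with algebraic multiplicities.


image of 1: 1
image of x: 6x + 3/2
image of x^2: (99/4)x^2 + (9/2)x - 9/4
image of x^3: (405/4)x^3 + (81/8)x^2 - (81/8)x + 27/8
the matrix is upper triangular; its diagonal is (1, 6, 99/4, 405/4)
for a triangular matrix the eigenvalues are the diagonal entries, with algebraic multiplicity their repetition count

λ = 1 (multiplicity 1), λ = 6 (multiplicity 1), λ = 99/4 (multiplicity 1), λ = 405/4 (multiplicity 1)


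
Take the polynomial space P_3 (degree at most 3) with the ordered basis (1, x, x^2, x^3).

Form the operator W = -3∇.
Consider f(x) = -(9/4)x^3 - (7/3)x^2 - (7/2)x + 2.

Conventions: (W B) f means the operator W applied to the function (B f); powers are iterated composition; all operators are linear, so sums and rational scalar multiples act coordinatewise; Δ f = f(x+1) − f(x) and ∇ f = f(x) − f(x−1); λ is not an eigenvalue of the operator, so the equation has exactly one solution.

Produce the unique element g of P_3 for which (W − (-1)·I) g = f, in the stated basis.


the image equals g(x) = -(9/4)x^3 - (271/12)x^2 - (475/4)x - 1173/4

write g with unknown coordinates in the stated basis and equate coefficients in (W − (-1)·I) g = f
solving from the highest basis element down gives g = -(9/4)x^3 - (271/12)x^2 - (475/4)x - 1173/4
check: W g = (81/4)x^2 + (461/4)x + 1181/4
so W g − (-1)·g = -(9/4)x^3 - (7/3)x^2 - (7/2)x + 2 = f ✓


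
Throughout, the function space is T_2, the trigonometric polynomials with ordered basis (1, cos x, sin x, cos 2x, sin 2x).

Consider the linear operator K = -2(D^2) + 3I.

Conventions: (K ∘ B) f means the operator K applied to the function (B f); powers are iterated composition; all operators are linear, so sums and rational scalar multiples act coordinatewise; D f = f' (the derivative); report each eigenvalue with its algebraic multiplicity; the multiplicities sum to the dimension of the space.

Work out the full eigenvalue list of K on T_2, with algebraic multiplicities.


λ = 3 (multiplicity 1), λ = 5 (multiplicity 2), λ = 11 (multiplicity 2)

image of 1: 3
image of cos x: 5cos x
image of sin x: 5sin x
image of cos 2x: 11cos 2x
image of sin 2x: 11sin 2x
the matrix is diagonal; its diagonal is (3, 5, 5, 11, 11)
for a triangular matrix the eigenvalues are the diagonal entries, with algebraic multiplicity their repetition count


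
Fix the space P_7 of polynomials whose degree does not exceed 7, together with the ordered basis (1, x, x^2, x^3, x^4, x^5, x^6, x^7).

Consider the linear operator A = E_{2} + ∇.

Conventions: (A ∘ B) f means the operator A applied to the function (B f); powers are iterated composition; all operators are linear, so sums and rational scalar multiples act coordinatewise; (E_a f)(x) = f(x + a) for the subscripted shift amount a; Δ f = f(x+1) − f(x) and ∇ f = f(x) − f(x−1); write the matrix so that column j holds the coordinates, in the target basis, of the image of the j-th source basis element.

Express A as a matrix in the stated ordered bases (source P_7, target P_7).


the matrix is [[1, 3, 3, 9, 15, 33, 63, 129]; [0, 1, 6, 9, 36, 75, 198, 441]; [0, 0, 1, 9, 18, 90, 225, 693]; [0, 0, 0, 1, 12, 30, 180, 525]; [0, 0, 0, 0, 1, 15, 45, 315]; [0, 0, 0, 0, 0, 1, 18, 63]; [0, 0, 0, 0, 0, 0, 1, 21]; [0, 0, 0, 0, 0, 0, 0, 1]] (rows listed top to bottom)

image of 1: 1
image of x: x + 3
image of x^2: x^2 + 6x + 3
image of x^3: x^3 + 9x^2 + 9x + 9
image of x^4: x^4 + 12x^3 + 18x^2 + 36x + 15
image of x^5: x^5 + 15x^4 + 30x^3 + 90x^2 + 75x + 33
image of x^6: x^6 + 18x^5 + 45x^4 + 180x^3 + 225x^2 + 198x + 63
image of x^7: x^7 + 21x^6 + 63x^5 + 315x^4 + 525x^3 + 693x^2 + 441x + 129
each image's coordinates form column j of the matrix


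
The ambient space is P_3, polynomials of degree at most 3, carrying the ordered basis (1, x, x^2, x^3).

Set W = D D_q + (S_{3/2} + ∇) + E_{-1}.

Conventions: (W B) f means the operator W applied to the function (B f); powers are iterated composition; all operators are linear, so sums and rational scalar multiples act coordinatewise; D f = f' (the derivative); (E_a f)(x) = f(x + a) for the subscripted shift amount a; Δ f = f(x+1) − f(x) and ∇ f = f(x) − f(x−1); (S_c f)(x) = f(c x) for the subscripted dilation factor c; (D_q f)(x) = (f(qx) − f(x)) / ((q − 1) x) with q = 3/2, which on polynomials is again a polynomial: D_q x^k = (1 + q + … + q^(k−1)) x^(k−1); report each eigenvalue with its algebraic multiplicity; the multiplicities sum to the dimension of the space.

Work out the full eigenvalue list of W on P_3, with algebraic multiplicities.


image of 1: 2
image of x: (5/2)x
image of x^2: (13/4)x^2 + 5/2
image of x^3: (35/8)x^3 + (19/2)x
the matrix is upper triangular; its diagonal is (2, 5/2, 13/4, 35/8)
for a triangular matrix the eigenvalues are the diagonal entries, with algebraic multiplicity their repetition count

λ = 2 (multiplicity 1), λ = 5/2 (multiplicity 1), λ = 13/4 (multiplicity 1), λ = 35/8 (multiplicity 1)


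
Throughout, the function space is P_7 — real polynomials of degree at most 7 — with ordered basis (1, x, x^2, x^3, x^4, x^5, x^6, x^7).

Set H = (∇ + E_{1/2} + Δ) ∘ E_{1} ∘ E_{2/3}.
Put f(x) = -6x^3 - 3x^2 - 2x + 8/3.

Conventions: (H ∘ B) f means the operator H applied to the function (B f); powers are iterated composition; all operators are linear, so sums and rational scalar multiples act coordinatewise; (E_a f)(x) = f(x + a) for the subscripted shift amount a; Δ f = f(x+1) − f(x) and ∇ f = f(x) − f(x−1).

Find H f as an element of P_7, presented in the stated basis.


the result is g(x) = -6x^3 - 78x^2 - (463/2)x - 1915/9

E_{2/3} f = -6x^3 - 15x^2 - 14x - 16/9
E_{1} E_{2/3} f = -6x^3 - 33x^2 - 62x - 331/9
∇ (E_{1} ∘ E_{2/3}) f = -18x^2 - 48x - 35
E_{1/2} (E_{1} ∘ E_{2/3}) f = -6x^3 - 42x^2 - (199/2)x - 691/9
Δ (E_{1} ∘ E_{2/3}) f = -18x^2 - 84x - 101
(∇ + E_{1/2} + Δ) (E_{1} ∘ E_{2/3}) f = -6x^3 - 78x^2 - (463/2)x - 1915/9


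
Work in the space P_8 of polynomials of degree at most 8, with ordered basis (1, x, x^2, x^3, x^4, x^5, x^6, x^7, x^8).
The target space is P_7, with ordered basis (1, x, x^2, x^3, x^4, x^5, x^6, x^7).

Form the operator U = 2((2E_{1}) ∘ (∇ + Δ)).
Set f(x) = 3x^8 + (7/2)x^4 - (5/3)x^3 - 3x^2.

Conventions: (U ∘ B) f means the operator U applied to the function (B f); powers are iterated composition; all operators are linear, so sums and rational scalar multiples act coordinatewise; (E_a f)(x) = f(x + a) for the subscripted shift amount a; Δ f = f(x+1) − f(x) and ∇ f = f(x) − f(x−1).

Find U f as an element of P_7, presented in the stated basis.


∇ f = 24x^7 - 84x^6 + 168x^5 - 210x^4 + 182x^3 - 110x^2 + 37x - 31/6
Δ f = 24x^7 + 84x^6 + 168x^5 + 210x^4 + 182x^3 + 100x^2 + 27x + 11/6
(∇ + Δ) f = 48x^7 + 336x^5 + 364x^3 - 10x^2 + 64x - 10/3
E_{1} (∇ + Δ) f = 48x^7 + 336x^6 + 1344x^5 + 3360x^4 + 5404x^3 + 5450x^2 + 3152x + 2396/3
(2E_{1}) (∇ + Δ) f = 96x^7 + 672x^6 + 2688x^5 + 6720x^4 + 10808x^3 + 10900x^2 + 6304x + 4792/3
(2((2E_{1}) ∘ (∇ + Δ))) f = 192x^7 + 1344x^6 + 5376x^5 + 13440x^4 + 21616x^3 + 21800x^2 + 12608x + 9584/3

the result is g(x) = 192x^7 + 1344x^6 + 5376x^5 + 13440x^4 + 21616x^3 + 21800x^2 + 12608x + 9584/3


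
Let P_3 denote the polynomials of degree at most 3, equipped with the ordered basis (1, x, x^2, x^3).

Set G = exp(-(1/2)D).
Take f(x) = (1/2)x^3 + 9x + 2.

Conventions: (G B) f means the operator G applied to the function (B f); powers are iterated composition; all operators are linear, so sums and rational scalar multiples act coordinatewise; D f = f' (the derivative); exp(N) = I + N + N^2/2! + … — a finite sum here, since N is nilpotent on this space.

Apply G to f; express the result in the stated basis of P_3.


order-1 term: -(3/4)x^2 - 9/2
order-2 term: (3/8)x
order-3 term: -1/16
the series for exp(-(1/2)D) f terminates at order 3
exp(-(1/2)D) f = (1/2)x^3 - (3/4)x^2 + (75/8)x - 41/16

the image equals g(x) = (1/2)x^3 - (3/4)x^2 + (75/8)x - 41/16


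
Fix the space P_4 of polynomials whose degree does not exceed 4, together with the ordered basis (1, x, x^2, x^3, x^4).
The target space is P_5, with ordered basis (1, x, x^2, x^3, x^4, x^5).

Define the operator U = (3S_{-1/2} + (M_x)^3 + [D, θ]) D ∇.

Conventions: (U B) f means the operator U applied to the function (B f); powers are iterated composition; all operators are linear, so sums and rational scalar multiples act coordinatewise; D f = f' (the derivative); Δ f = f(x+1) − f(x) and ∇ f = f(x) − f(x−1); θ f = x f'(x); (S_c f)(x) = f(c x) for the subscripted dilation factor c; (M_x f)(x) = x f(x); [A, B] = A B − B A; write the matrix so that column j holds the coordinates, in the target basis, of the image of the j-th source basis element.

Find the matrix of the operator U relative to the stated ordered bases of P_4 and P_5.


the matrix is [[0, 0, 6, -3, 0]; [0, 0, 0, -9, 42]; [0, 0, 0, 0, 9]; [0, 0, 2, -3, 4]; [0, 0, 0, 6, -12]; [0, 0, 0, 0, 12]] (rows listed top to bottom)

image of 1: 0
image of x: 0
image of x^2: 2x^3 + 6
image of x^3: 6x^4 - 3x^3 - 9x - 3
image of x^4: 12x^5 - 12x^4 + 4x^3 + 9x^2 + 42x
each image's coordinates form column j of the matrix


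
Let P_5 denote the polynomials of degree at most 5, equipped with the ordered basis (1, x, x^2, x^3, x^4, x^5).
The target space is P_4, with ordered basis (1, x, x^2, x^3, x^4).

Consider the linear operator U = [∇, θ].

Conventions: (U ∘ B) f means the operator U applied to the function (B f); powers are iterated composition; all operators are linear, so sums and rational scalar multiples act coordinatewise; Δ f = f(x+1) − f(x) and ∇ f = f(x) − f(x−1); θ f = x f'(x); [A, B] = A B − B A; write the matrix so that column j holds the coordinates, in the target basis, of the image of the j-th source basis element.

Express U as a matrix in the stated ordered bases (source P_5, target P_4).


the matrix is [[0, 1, -2, 3, -4, 5]; [0, 0, 2, -6, 12, -20]; [0, 0, 0, 3, -12, 30]; [0, 0, 0, 0, 4, -20]; [0, 0, 0, 0, 0, 5]] (rows listed top to bottom)

image of 1: 0
image of x: 1
image of x^2: 2x - 2
image of x^3: 3x^2 - 6x + 3
image of x^4: 4x^3 - 12x^2 + 12x - 4
image of x^5: 5x^4 - 20x^3 + 30x^2 - 20x + 5
each image's coordinates form column j of the matrix


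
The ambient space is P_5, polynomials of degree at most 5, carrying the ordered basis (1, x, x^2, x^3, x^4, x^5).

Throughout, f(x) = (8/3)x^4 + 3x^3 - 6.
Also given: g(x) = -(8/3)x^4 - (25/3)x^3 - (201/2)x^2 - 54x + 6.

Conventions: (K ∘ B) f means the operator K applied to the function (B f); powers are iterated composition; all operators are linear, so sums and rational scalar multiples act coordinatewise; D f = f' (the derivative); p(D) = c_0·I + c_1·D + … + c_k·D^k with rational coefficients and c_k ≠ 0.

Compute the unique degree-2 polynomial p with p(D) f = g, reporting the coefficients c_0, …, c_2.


p(D) = -I − (1/2)·D − 3·D^2, i.e. c_0 = -1, c_1 = -1/2, c_2 = -3

D^0 f = (8/3)x^4 + 3x^3 - 6
D^1 f = (32/3)x^3 + 9x^2
D^2 f = 32x^2 + 18x
matching coefficients of g against c_0 f + c_1 Df + … from the top degree down determines the c_i
solution: c_0 = -1, c_1 = -1/2, c_2 = -3


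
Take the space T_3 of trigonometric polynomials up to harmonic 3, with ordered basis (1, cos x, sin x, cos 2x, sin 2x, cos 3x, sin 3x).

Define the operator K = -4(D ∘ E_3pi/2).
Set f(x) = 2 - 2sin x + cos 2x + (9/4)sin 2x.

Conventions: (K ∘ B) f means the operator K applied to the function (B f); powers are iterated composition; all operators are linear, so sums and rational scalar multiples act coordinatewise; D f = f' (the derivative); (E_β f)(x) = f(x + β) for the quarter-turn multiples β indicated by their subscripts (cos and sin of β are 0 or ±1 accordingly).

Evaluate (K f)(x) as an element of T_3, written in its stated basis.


E_3pi/2 f = 2 + 2cos x - cos 2x - (9/4)sin 2x
D E_3pi/2 f = -2sin x - (9/2)cos 2x + 2sin 2x
(-4(D ∘ E_3pi/2)) f = 8sin x + 18cos 2x - 8sin 2x

g(x) = 8sin x + 18cos 2x - 8sin 2x


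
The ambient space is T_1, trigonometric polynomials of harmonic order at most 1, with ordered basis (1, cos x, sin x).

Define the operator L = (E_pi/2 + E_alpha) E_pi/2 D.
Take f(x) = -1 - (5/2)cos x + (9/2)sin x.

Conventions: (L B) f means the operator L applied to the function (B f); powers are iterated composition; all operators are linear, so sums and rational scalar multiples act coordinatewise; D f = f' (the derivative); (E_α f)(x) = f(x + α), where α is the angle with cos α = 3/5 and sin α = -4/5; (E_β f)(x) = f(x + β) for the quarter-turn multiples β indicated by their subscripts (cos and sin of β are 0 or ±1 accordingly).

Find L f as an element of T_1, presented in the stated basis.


D f = (9/2)cos x + (5/2)sin x
E_pi/2 D f = (5/2)cos x - (9/2)sin x
E_pi/2 E_pi/2 D f = -(9/2)cos x - (5/2)sin x
E_alpha E_pi/2 D f = (51/10)cos x - (7/10)sin x
(E_pi/2 + E_alpha) E_pi/2 D f = (3/5)cos x - (16/5)sin x

the image equals g(x) = (3/5)cos x - (16/5)sin x


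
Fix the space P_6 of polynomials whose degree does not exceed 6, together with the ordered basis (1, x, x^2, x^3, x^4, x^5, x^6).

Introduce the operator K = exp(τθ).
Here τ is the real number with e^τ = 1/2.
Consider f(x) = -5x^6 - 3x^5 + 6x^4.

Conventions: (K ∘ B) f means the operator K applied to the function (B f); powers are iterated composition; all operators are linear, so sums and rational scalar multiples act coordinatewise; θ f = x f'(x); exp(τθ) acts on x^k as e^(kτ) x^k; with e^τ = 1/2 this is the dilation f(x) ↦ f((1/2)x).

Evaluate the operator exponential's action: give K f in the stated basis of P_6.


g(x) = -(5/64)x^6 - (3/32)x^5 + (3/8)x^4

exp(τθ) x^k = e^(kτ) x^k; with e^τ = 1/2 this sends x^k to (1/2)^k x^k
x^4 ↦ 1/16 x^4
x^5 ↦ 1/32 x^5
x^6 ↦ 1/64 x^6
applying this coordinatewise to f: exp(τθ) f = -(5/64)x^6 - (3/32)x^5 + (3/8)x^4


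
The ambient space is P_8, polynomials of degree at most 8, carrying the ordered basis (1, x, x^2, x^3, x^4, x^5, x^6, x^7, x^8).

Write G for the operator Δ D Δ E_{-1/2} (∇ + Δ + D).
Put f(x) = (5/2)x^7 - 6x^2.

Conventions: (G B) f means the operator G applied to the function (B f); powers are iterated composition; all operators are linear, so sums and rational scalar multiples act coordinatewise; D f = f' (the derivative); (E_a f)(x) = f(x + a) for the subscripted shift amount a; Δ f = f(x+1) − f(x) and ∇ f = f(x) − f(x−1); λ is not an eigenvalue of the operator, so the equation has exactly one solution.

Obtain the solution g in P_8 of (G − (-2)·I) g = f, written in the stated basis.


write g with unknown coordinates in the stated basis and equate coefficients in (G − (-2)·I) g = f
solving from the highest basis element down gives g = (5/4)x^7 - 1575x^3 - (4731/2)x^2 - (12075/4)x - 8925/8
check: G g = 3150x^3 + 4725x^2 + (12075/2)x + 8925/4
so G g − (-2)·g = (5/2)x^7 - 6x^2 = f ✓

the image equals g(x) = (5/4)x^7 - 1575x^3 - (4731/2)x^2 - (12075/4)x - 8925/8


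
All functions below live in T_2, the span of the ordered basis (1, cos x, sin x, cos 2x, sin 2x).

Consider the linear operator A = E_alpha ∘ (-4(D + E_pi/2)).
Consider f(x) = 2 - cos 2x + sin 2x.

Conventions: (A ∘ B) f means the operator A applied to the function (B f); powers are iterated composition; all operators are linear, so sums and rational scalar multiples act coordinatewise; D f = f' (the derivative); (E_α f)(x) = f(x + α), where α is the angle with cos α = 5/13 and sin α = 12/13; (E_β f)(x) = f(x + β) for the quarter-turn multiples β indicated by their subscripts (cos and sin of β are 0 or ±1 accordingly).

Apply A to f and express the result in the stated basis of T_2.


D f = 2cos 2x + 2sin 2x
E_pi/2 f = 2 + cos 2x - sin 2x
(D + E_pi/2) f = 2 + 3cos 2x + sin 2x
(-4(D + E_pi/2)) f = -8 - 12cos 2x - 4sin 2x
E_alpha (-4(D + E_pi/2)) f = -8 + (948/169)cos 2x + (1916/169)sin 2x

g(x) = -8 + (948/169)cos 2x + (1916/169)sin 2x


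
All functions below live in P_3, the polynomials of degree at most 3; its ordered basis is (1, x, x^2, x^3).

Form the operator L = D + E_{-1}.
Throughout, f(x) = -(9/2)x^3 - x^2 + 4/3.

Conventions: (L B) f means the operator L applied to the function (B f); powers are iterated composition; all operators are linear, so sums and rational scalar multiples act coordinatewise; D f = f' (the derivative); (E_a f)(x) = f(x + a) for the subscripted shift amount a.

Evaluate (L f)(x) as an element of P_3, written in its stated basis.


the image equals g(x) = -(9/2)x^3 - x^2 - (27/2)x + 29/6

D f = -(27/2)x^2 - 2x
E_{-1} f = -(9/2)x^3 + (25/2)x^2 - (23/2)x + 29/6
(D + E_{-1}) f = -(9/2)x^3 - x^2 - (27/2)x + 29/6


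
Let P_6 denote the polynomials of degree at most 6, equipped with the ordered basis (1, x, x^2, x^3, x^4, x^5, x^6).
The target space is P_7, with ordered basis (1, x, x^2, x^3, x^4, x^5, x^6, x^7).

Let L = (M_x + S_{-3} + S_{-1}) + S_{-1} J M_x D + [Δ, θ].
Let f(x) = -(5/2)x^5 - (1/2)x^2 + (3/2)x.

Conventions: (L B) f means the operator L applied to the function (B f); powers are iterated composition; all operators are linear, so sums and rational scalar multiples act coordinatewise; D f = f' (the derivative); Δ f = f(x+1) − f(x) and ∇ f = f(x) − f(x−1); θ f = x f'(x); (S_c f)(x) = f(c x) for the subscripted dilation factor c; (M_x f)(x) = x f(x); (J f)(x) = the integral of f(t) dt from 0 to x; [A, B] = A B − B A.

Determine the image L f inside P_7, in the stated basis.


g(x) = -(55/12)x^6 + 610x^5 - (25/2)x^4 - (301/6)x^3 - (311/4)x^2 - 57x - 12

M_x f = -(5/2)x^6 - (1/2)x^3 + (3/2)x^2
S_{-3} f = (1215/2)x^5 - (9/2)x^2 - (9/2)x
S_{-1} f = (5/2)x^5 - (1/2)x^2 - (3/2)x
(M_x + S_{-3} + S_{-1}) f = -(5/2)x^6 + 610x^5 - (1/2)x^3 - (7/2)x^2 - 6x
D f = -(25/2)x^4 - x + 3/2
M_x D f = -(25/2)x^5 - x^2 + (3/2)x
J M_x D f = -(25/12)x^6 - (1/3)x^3 + (3/4)x^2
S_{-1} J M_x D f = -(25/12)x^6 + (1/3)x^3 + (3/4)x^2
θ f = -(25/2)x^5 - x^2 + (3/2)x
Δ θ f = -(125/2)x^4 - 125x^3 - 125x^2 - (129/2)x - 12
Δ f = -(25/2)x^4 - 25x^3 - 25x^2 - (27/2)x - 3/2
θ Δ f = -50x^4 - 75x^3 - 50x^2 - (27/2)x
[Δ, θ] f = -(25/2)x^4 - 50x^3 - 75x^2 - 51x - 12
((M_x + S_{-3} + S_{-1}) + S_{-1} J M_x D + [Δ, θ]) f = -(55/12)x^6 + 610x^5 - (25/2)x^4 - (301/6)x^3 - (311/4)x^2 - 57x - 12


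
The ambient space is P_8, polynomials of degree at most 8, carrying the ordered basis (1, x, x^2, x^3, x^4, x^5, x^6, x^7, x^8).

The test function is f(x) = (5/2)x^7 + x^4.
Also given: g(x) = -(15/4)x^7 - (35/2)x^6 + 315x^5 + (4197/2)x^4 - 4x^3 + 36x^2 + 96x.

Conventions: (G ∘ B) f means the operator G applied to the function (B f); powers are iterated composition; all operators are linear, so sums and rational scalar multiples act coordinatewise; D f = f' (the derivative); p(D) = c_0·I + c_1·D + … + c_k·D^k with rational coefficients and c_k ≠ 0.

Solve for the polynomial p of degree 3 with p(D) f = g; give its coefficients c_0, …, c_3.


D^0 f = (5/2)x^7 + x^4
D^1 f = (35/2)x^6 + 4x^3
D^2 f = 105x^5 + 12x^2
D^3 f = 525x^4 + 24x
matching coefficients of g against c_0 f + c_1 Df + … from the top degree down determines the c_i
solution: c_0 = -3/2, c_1 = -1, c_2 = 3, c_3 = 4

p(D) = -(3/2)·I − D + 3·D^2 + 4·D^3, i.e. c_0 = -3/2, c_1 = -1, c_2 = 3, c_3 = 4


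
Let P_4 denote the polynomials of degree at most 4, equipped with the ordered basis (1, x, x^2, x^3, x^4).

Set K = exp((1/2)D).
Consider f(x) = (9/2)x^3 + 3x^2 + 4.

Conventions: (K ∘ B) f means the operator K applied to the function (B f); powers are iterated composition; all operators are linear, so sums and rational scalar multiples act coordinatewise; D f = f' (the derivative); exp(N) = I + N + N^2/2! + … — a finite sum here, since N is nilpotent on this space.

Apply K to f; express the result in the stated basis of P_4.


the result is g(x) = (9/2)x^3 + (39/4)x^2 + (51/8)x + 85/16

order-1 term: (27/4)x^2 + 3x
order-2 term: (27/8)x + 3/4
order-3 term: 9/16
the series for exp((1/2)D) f terminates at order 3
exp((1/2)D) f = (9/2)x^3 + (39/4)x^2 + (51/8)x + 85/16


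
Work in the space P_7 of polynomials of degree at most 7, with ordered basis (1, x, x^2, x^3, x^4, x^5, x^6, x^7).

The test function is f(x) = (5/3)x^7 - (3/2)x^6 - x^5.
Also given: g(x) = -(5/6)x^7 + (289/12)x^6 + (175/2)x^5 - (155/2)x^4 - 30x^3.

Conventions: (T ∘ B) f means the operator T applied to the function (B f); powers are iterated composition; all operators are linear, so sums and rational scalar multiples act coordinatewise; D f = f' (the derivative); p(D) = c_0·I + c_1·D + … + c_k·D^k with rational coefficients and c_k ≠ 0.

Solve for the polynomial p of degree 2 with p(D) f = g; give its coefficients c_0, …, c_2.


c_0 = -1/2, c_1 = 2, c_2 = 3/2

D^0 f = (5/3)x^7 - (3/2)x^6 - x^5
D^1 f = (35/3)x^6 - 9x^5 - 5x^4
D^2 f = 70x^5 - 45x^4 - 20x^3
matching coefficients of g against c_0 f + c_1 Df + … from the top degree down determines the c_i
solution: c_0 = -1/2, c_1 = 2, c_2 = 3/2


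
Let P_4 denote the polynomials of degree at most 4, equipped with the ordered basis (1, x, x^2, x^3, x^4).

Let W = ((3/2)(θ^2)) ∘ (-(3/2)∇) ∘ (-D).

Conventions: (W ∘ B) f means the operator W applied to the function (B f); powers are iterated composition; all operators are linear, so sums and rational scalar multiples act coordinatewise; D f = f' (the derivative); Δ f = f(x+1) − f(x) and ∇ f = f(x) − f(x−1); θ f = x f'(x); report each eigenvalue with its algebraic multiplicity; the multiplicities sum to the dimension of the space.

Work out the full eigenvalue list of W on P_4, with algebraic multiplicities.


image of 1: 0
image of x: 0
image of x^2: 0
image of x^3: (27/2)x
image of x^4: 108x^2 - 27x
the matrix is upper triangular; its diagonal is (0, 0, 0, 0, 0)
for a triangular matrix the eigenvalues are the diagonal entries, with algebraic multiplicity their repetition count

λ = 0 (multiplicity 5)


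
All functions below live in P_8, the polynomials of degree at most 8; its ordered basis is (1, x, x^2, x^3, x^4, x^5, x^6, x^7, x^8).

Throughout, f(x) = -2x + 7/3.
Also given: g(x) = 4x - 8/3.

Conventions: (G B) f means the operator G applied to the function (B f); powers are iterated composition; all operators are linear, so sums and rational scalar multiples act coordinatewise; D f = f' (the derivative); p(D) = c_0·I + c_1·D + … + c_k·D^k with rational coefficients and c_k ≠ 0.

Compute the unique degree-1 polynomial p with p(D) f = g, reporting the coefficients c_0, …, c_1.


p(D) = -2·I − D, i.e. c_0 = -2, c_1 = -1

D^0 f = -2x + 7/3
D^1 f = -2
matching coefficients of g against c_0 f + c_1 Df + … from the top degree down determines the c_i
solution: c_0 = -2, c_1 = -1


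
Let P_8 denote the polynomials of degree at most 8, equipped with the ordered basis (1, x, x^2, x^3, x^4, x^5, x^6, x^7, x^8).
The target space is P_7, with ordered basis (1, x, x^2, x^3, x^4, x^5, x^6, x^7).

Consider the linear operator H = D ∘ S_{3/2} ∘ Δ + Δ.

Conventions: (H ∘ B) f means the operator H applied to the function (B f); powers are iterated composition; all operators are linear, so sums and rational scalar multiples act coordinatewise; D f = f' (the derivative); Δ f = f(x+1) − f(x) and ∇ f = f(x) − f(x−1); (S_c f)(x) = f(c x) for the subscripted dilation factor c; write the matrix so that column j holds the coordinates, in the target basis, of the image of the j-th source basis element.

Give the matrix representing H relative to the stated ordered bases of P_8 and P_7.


image of 1: 0
image of x: 1
image of x^2: 2x + 4
image of x^3: 3x^2 + (33/2)x + 11/2
image of x^4: 4x^3 + (93/2)x^2 + 31x + 7
image of x^5: 5x^4 + (445/4)x^3 + (445/4)x^2 + 50x + 17/2
image of x^6: 6x^5 + (3885/16)x^4 + (1295/4)x^3 + (435/2)x^2 + (147/2)x + 10
image of x^7: 7x^6 + (15981/32)x^5 + (26635/32)x^4 + (2975/4)x^3 + (3003/8)x^2 + (203/2)x + 23/2
image of x^8: 8x^7 + (15757/16)x^6 + (15757/8)x^5 + (8785/4)x^4 + (2947/2)x^3 + 595x^2 + 134x + 13
each image's coordinates form column j of the matrix

the matrix is [[0, 1, 4, 11/2, 7, 17/2, 10, 23/2, 13]; [0, 0, 2, 33/2, 31, 50, 147/2, 203/2, 134]; [0, 0, 0, 3, 93/2, 445/4, 435/2, 3003/8, 595]; [0, 0, 0, 0, 4, 445/4, 1295/4, 2975/4, 2947/2]; [0, 0, 0, 0, 0, 5, 3885/16, 26635/32, 8785/4]; [0, 0, 0, 0, 0, 0, 6, 15981/32, 15757/8]; [0, 0, 0, 0, 0, 0, 0, 7, 15757/16]; [0, 0, 0, 0, 0, 0, 0, 0, 8]] (rows listed top to bottom)


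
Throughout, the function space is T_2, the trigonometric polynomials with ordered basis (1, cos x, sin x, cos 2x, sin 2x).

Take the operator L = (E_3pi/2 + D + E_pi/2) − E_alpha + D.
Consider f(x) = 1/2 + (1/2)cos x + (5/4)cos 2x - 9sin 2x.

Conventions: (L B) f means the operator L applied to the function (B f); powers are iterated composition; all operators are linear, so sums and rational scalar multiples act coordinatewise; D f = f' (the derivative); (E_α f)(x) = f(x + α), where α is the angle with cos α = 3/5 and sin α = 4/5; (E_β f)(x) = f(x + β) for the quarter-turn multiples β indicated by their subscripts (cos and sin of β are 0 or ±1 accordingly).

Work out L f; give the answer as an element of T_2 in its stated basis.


the result is g(x) = 1/2 - (3/10)cos x - (3/5)sin x - (2951/100)cos 2x + (292/25)sin 2x

E_3pi/2 f = 1/2 + (1/2)sin x - (5/4)cos 2x + 9sin 2x
D f = -(1/2)sin x - 18cos 2x - (5/2)sin 2x
E_pi/2 f = 1/2 - (1/2)sin x - (5/4)cos 2x + 9sin 2x
(E_3pi/2 + D + E_pi/2) f = 1 - (1/2)sin x - (41/2)cos 2x + (31/2)sin 2x
E_alpha f = 1/2 + (3/10)cos x - (2/5)sin x - (899/100)cos 2x + (33/25)sin 2x
(-E_alpha) f = -1/2 - (3/10)cos x + (2/5)sin x + (899/100)cos 2x - (33/25)sin 2x
D f = -(1/2)sin x - 18cos 2x - (5/2)sin 2x
((E_3pi/2 + D + E_pi/2) − E_alpha + D) f = 1/2 - (3/10)cos x - (3/5)sin x - (2951/100)cos 2x + (292/25)sin 2x


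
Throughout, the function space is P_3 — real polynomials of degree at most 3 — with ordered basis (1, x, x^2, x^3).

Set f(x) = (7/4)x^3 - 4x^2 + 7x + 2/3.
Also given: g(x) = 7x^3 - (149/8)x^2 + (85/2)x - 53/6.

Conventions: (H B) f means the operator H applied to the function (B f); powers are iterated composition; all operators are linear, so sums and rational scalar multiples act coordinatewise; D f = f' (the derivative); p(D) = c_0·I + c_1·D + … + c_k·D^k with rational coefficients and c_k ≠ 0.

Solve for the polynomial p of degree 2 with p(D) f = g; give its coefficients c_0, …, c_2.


c_0 = 4, c_1 = -1/2, c_2 = 1

D^0 f = (7/4)x^3 - 4x^2 + 7x + 2/3
D^1 f = (21/4)x^2 - 8x + 7
D^2 f = (21/2)x - 8
matching coefficients of g against c_0 f + c_1 Df + … from the top degree down determines the c_i
solution: c_0 = 4, c_1 = -1/2, c_2 = 1


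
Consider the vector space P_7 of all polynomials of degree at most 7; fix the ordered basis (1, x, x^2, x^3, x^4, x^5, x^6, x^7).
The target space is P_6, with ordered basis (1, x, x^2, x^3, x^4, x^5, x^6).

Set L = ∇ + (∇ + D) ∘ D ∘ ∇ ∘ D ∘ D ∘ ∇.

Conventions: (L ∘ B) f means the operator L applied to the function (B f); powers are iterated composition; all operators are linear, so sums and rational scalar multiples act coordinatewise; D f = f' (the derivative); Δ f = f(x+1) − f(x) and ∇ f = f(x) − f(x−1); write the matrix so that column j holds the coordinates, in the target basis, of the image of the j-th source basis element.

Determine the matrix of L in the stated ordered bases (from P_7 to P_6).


the matrix is [[0, 1, -1, 1, -1, 1, 1439, -12599]; [0, 0, 2, -3, 4, -5, 6, 10073]; [0, 0, 0, 3, -6, 10, -15, 21]; [0, 0, 0, 0, 4, -10, 20, -35]; [0, 0, 0, 0, 0, 5, -15, 35]; [0, 0, 0, 0, 0, 0, 6, -21]; [0, 0, 0, 0, 0, 0, 0, 7]] (rows listed top to bottom)

image of 1: 0
image of x: 1
image of x^2: 2x - 1
image of x^3: 3x^2 - 3x + 1
image of x^4: 4x^3 - 6x^2 + 4x - 1
image of x^5: 5x^4 - 10x^3 + 10x^2 - 5x + 1
image of x^6: 6x^5 - 15x^4 + 20x^3 - 15x^2 + 6x + 1439
image of x^7: 7x^6 - 21x^5 + 35x^4 - 35x^3 + 21x^2 + 10073x - 12599
each image's coordinates form column j of the matrix
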